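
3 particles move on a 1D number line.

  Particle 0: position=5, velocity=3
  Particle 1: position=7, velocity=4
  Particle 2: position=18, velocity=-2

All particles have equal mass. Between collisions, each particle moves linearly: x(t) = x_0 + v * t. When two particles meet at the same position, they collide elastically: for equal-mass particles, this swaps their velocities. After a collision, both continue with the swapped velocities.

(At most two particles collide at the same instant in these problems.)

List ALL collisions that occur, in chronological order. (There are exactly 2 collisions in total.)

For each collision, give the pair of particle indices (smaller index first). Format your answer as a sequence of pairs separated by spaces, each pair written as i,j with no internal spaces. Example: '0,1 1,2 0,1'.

Answer: 1,2 0,1

Derivation:
Collision at t=11/6: particles 1 and 2 swap velocities; positions: p0=21/2 p1=43/3 p2=43/3; velocities now: v0=3 v1=-2 v2=4
Collision at t=13/5: particles 0 and 1 swap velocities; positions: p0=64/5 p1=64/5 p2=87/5; velocities now: v0=-2 v1=3 v2=4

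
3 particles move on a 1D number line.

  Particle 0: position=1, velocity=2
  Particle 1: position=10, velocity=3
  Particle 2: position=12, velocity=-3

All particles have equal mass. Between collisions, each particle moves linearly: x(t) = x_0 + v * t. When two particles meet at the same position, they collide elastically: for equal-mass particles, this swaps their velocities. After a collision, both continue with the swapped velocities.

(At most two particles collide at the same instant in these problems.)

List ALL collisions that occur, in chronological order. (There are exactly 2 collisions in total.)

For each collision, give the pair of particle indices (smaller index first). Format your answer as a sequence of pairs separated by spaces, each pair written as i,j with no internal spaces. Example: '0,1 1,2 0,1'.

Collision at t=1/3: particles 1 and 2 swap velocities; positions: p0=5/3 p1=11 p2=11; velocities now: v0=2 v1=-3 v2=3
Collision at t=11/5: particles 0 and 1 swap velocities; positions: p0=27/5 p1=27/5 p2=83/5; velocities now: v0=-3 v1=2 v2=3

Answer: 1,2 0,1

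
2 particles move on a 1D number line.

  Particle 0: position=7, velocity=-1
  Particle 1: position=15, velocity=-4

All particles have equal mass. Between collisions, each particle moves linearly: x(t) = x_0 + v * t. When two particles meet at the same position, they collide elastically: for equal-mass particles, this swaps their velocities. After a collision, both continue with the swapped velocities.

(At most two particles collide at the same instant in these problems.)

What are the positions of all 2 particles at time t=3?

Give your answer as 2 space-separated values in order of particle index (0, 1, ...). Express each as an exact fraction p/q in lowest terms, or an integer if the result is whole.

Collision at t=8/3: particles 0 and 1 swap velocities; positions: p0=13/3 p1=13/3; velocities now: v0=-4 v1=-1
Advance to t=3 (no further collisions before then); velocities: v0=-4 v1=-1; positions = 3 4

Answer: 3 4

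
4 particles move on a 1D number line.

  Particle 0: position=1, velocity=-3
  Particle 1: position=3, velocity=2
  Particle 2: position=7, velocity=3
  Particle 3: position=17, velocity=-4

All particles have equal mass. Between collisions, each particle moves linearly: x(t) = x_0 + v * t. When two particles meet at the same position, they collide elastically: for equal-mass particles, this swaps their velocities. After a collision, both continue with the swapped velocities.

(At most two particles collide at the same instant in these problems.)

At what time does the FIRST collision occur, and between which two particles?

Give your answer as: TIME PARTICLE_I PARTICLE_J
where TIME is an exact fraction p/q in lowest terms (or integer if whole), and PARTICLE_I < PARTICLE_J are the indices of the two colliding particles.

Answer: 10/7 2 3

Derivation:
Pair (0,1): pos 1,3 vel -3,2 -> not approaching (rel speed -5 <= 0)
Pair (1,2): pos 3,7 vel 2,3 -> not approaching (rel speed -1 <= 0)
Pair (2,3): pos 7,17 vel 3,-4 -> gap=10, closing at 7/unit, collide at t=10/7
Earliest collision: t=10/7 between 2 and 3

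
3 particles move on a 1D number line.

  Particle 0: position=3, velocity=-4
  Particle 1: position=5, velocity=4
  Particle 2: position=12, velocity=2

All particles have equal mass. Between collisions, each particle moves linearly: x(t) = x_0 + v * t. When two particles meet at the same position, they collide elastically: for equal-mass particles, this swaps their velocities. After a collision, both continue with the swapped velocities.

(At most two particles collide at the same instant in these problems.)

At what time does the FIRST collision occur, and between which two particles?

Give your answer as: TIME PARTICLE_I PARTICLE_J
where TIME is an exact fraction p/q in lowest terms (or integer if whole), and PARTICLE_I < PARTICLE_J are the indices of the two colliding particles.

Answer: 7/2 1 2

Derivation:
Pair (0,1): pos 3,5 vel -4,4 -> not approaching (rel speed -8 <= 0)
Pair (1,2): pos 5,12 vel 4,2 -> gap=7, closing at 2/unit, collide at t=7/2
Earliest collision: t=7/2 between 1 and 2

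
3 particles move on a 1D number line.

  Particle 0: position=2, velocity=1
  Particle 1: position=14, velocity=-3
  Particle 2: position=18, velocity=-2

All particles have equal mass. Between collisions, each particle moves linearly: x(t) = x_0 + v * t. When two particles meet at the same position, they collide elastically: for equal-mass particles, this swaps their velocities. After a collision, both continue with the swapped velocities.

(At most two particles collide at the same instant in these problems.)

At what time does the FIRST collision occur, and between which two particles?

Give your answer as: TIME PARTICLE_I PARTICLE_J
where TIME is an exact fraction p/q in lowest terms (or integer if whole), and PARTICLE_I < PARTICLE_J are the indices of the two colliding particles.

Answer: 3 0 1

Derivation:
Pair (0,1): pos 2,14 vel 1,-3 -> gap=12, closing at 4/unit, collide at t=3
Pair (1,2): pos 14,18 vel -3,-2 -> not approaching (rel speed -1 <= 0)
Earliest collision: t=3 between 0 and 1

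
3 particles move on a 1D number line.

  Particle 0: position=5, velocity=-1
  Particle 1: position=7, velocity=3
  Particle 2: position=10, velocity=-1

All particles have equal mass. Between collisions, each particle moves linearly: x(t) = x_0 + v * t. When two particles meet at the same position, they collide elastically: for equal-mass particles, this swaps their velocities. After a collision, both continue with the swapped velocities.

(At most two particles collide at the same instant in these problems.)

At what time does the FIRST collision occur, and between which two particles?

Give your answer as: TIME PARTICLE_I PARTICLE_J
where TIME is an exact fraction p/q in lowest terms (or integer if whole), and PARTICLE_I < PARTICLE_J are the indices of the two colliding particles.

Pair (0,1): pos 5,7 vel -1,3 -> not approaching (rel speed -4 <= 0)
Pair (1,2): pos 7,10 vel 3,-1 -> gap=3, closing at 4/unit, collide at t=3/4
Earliest collision: t=3/4 between 1 and 2

Answer: 3/4 1 2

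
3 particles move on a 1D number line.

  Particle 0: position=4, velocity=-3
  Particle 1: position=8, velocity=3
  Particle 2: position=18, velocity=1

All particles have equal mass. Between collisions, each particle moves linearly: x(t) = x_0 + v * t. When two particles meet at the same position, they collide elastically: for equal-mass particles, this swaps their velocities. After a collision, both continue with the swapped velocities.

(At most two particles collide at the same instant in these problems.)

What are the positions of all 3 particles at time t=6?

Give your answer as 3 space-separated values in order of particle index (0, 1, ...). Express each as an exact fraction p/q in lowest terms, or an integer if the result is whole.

Answer: -14 24 26

Derivation:
Collision at t=5: particles 1 and 2 swap velocities; positions: p0=-11 p1=23 p2=23; velocities now: v0=-3 v1=1 v2=3
Advance to t=6 (no further collisions before then); velocities: v0=-3 v1=1 v2=3; positions = -14 24 26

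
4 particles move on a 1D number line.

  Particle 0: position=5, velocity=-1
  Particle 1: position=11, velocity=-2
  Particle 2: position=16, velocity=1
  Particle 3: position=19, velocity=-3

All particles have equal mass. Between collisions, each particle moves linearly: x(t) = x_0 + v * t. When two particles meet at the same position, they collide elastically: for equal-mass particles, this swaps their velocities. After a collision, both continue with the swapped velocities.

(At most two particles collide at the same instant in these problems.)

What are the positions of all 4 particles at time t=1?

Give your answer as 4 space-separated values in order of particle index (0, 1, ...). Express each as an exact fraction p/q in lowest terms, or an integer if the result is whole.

Answer: 4 9 16 17

Derivation:
Collision at t=3/4: particles 2 and 3 swap velocities; positions: p0=17/4 p1=19/2 p2=67/4 p3=67/4; velocities now: v0=-1 v1=-2 v2=-3 v3=1
Advance to t=1 (no further collisions before then); velocities: v0=-1 v1=-2 v2=-3 v3=1; positions = 4 9 16 17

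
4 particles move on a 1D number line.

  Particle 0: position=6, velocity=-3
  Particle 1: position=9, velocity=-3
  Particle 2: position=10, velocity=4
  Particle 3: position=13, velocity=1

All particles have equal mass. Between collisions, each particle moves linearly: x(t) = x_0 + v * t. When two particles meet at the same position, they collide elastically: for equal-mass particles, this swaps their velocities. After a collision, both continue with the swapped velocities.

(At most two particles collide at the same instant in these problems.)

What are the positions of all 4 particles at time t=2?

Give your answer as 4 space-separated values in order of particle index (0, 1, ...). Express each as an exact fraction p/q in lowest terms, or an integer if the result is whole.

Answer: 0 3 15 18

Derivation:
Collision at t=1: particles 2 and 3 swap velocities; positions: p0=3 p1=6 p2=14 p3=14; velocities now: v0=-3 v1=-3 v2=1 v3=4
Advance to t=2 (no further collisions before then); velocities: v0=-3 v1=-3 v2=1 v3=4; positions = 0 3 15 18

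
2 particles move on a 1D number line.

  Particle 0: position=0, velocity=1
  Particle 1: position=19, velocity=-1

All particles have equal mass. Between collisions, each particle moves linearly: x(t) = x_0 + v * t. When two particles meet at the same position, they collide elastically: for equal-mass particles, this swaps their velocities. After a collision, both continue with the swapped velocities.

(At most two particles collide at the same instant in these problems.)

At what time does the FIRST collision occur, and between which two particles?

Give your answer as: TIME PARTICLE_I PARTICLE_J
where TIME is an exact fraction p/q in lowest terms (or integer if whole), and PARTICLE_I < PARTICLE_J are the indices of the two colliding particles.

Pair (0,1): pos 0,19 vel 1,-1 -> gap=19, closing at 2/unit, collide at t=19/2
Earliest collision: t=19/2 between 0 and 1

Answer: 19/2 0 1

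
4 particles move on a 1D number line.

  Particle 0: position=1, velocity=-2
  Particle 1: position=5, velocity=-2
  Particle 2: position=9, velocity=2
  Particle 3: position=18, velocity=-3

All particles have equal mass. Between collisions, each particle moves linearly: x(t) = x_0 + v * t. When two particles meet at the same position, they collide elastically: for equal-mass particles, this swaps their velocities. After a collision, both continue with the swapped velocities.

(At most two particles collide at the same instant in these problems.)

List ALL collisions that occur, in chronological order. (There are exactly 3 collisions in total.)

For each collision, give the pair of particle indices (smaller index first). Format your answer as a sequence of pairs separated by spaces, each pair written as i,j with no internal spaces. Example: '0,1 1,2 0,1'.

Collision at t=9/5: particles 2 and 3 swap velocities; positions: p0=-13/5 p1=7/5 p2=63/5 p3=63/5; velocities now: v0=-2 v1=-2 v2=-3 v3=2
Collision at t=13: particles 1 and 2 swap velocities; positions: p0=-25 p1=-21 p2=-21 p3=35; velocities now: v0=-2 v1=-3 v2=-2 v3=2
Collision at t=17: particles 0 and 1 swap velocities; positions: p0=-33 p1=-33 p2=-29 p3=43; velocities now: v0=-3 v1=-2 v2=-2 v3=2

Answer: 2,3 1,2 0,1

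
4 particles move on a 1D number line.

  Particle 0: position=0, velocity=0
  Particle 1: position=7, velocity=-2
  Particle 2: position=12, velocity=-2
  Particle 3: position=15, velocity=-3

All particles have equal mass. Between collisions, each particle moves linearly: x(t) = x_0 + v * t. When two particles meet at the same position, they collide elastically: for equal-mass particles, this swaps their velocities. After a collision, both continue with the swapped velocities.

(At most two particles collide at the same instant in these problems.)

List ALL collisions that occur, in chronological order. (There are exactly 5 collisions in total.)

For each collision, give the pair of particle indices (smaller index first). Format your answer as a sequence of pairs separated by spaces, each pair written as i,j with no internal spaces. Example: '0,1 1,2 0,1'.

Collision at t=3: particles 2 and 3 swap velocities; positions: p0=0 p1=1 p2=6 p3=6; velocities now: v0=0 v1=-2 v2=-3 v3=-2
Collision at t=7/2: particles 0 and 1 swap velocities; positions: p0=0 p1=0 p2=9/2 p3=5; velocities now: v0=-2 v1=0 v2=-3 v3=-2
Collision at t=5: particles 1 and 2 swap velocities; positions: p0=-3 p1=0 p2=0 p3=2; velocities now: v0=-2 v1=-3 v2=0 v3=-2
Collision at t=6: particles 2 and 3 swap velocities; positions: p0=-5 p1=-3 p2=0 p3=0; velocities now: v0=-2 v1=-3 v2=-2 v3=0
Collision at t=8: particles 0 and 1 swap velocities; positions: p0=-9 p1=-9 p2=-4 p3=0; velocities now: v0=-3 v1=-2 v2=-2 v3=0

Answer: 2,3 0,1 1,2 2,3 0,1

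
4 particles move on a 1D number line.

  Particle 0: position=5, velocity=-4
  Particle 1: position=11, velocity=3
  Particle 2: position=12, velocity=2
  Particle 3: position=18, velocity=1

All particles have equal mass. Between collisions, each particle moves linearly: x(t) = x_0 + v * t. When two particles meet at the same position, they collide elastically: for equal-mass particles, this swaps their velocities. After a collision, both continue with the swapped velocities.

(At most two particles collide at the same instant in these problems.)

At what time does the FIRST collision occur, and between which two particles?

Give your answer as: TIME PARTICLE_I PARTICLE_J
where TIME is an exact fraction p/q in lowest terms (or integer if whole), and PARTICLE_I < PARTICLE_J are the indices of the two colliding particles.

Pair (0,1): pos 5,11 vel -4,3 -> not approaching (rel speed -7 <= 0)
Pair (1,2): pos 11,12 vel 3,2 -> gap=1, closing at 1/unit, collide at t=1
Pair (2,3): pos 12,18 vel 2,1 -> gap=6, closing at 1/unit, collide at t=6
Earliest collision: t=1 between 1 and 2

Answer: 1 1 2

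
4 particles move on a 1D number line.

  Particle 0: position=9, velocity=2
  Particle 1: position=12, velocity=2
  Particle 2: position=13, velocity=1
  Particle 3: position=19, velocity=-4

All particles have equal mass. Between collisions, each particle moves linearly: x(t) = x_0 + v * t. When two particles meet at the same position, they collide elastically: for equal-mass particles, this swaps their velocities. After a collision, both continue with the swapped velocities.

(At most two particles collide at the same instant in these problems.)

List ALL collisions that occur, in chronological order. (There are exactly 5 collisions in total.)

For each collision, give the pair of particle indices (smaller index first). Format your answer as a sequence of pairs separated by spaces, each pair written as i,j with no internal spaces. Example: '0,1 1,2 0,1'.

Collision at t=1: particles 1 and 2 swap velocities; positions: p0=11 p1=14 p2=14 p3=15; velocities now: v0=2 v1=1 v2=2 v3=-4
Collision at t=7/6: particles 2 and 3 swap velocities; positions: p0=34/3 p1=85/6 p2=43/3 p3=43/3; velocities now: v0=2 v1=1 v2=-4 v3=2
Collision at t=6/5: particles 1 and 2 swap velocities; positions: p0=57/5 p1=71/5 p2=71/5 p3=72/5; velocities now: v0=2 v1=-4 v2=1 v3=2
Collision at t=5/3: particles 0 and 1 swap velocities; positions: p0=37/3 p1=37/3 p2=44/3 p3=46/3; velocities now: v0=-4 v1=2 v2=1 v3=2
Collision at t=4: particles 1 and 2 swap velocities; positions: p0=3 p1=17 p2=17 p3=20; velocities now: v0=-4 v1=1 v2=2 v3=2

Answer: 1,2 2,3 1,2 0,1 1,2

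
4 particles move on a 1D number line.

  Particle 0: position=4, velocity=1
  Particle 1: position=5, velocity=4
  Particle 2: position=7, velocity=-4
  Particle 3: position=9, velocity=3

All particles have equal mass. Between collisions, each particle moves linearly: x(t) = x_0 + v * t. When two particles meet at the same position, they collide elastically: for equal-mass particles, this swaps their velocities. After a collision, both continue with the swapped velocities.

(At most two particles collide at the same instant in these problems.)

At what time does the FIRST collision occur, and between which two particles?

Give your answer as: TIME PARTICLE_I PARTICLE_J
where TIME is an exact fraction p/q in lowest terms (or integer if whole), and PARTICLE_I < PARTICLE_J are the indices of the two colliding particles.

Answer: 1/4 1 2

Derivation:
Pair (0,1): pos 4,5 vel 1,4 -> not approaching (rel speed -3 <= 0)
Pair (1,2): pos 5,7 vel 4,-4 -> gap=2, closing at 8/unit, collide at t=1/4
Pair (2,3): pos 7,9 vel -4,3 -> not approaching (rel speed -7 <= 0)
Earliest collision: t=1/4 between 1 and 2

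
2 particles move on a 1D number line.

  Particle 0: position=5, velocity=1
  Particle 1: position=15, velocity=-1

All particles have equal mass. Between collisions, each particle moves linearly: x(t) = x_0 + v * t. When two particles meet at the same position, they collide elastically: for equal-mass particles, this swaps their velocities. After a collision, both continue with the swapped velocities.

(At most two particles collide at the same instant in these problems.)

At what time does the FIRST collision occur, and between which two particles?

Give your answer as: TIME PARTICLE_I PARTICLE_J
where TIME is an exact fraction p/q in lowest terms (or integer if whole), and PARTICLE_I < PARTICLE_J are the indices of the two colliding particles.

Pair (0,1): pos 5,15 vel 1,-1 -> gap=10, closing at 2/unit, collide at t=5
Earliest collision: t=5 between 0 and 1

Answer: 5 0 1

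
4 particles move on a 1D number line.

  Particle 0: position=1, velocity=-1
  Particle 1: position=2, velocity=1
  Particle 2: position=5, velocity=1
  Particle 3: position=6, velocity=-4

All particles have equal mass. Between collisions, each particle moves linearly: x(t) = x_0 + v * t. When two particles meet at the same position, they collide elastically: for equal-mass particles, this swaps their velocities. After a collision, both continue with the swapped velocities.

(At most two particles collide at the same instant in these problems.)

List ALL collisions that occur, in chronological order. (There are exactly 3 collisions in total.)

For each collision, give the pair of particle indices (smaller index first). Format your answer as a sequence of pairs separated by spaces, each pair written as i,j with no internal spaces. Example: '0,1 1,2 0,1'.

Collision at t=1/5: particles 2 and 3 swap velocities; positions: p0=4/5 p1=11/5 p2=26/5 p3=26/5; velocities now: v0=-1 v1=1 v2=-4 v3=1
Collision at t=4/5: particles 1 and 2 swap velocities; positions: p0=1/5 p1=14/5 p2=14/5 p3=29/5; velocities now: v0=-1 v1=-4 v2=1 v3=1
Collision at t=5/3: particles 0 and 1 swap velocities; positions: p0=-2/3 p1=-2/3 p2=11/3 p3=20/3; velocities now: v0=-4 v1=-1 v2=1 v3=1

Answer: 2,3 1,2 0,1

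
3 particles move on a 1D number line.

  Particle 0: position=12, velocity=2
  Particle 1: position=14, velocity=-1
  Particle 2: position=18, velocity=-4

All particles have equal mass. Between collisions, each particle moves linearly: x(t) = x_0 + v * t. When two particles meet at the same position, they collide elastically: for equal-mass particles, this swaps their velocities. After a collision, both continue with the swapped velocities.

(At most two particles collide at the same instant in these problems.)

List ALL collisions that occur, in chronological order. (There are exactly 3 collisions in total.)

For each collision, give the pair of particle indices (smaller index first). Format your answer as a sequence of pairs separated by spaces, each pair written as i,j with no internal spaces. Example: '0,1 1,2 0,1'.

Answer: 0,1 1,2 0,1

Derivation:
Collision at t=2/3: particles 0 and 1 swap velocities; positions: p0=40/3 p1=40/3 p2=46/3; velocities now: v0=-1 v1=2 v2=-4
Collision at t=1: particles 1 and 2 swap velocities; positions: p0=13 p1=14 p2=14; velocities now: v0=-1 v1=-4 v2=2
Collision at t=4/3: particles 0 and 1 swap velocities; positions: p0=38/3 p1=38/3 p2=44/3; velocities now: v0=-4 v1=-1 v2=2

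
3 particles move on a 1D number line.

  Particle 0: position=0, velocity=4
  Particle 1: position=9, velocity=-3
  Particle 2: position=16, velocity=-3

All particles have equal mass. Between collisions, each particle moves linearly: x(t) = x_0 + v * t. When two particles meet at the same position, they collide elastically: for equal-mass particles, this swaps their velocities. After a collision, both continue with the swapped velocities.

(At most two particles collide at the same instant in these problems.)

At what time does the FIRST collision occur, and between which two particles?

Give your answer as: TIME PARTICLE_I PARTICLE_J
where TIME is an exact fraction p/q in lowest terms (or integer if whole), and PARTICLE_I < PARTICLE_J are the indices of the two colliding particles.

Pair (0,1): pos 0,9 vel 4,-3 -> gap=9, closing at 7/unit, collide at t=9/7
Pair (1,2): pos 9,16 vel -3,-3 -> not approaching (rel speed 0 <= 0)
Earliest collision: t=9/7 between 0 and 1

Answer: 9/7 0 1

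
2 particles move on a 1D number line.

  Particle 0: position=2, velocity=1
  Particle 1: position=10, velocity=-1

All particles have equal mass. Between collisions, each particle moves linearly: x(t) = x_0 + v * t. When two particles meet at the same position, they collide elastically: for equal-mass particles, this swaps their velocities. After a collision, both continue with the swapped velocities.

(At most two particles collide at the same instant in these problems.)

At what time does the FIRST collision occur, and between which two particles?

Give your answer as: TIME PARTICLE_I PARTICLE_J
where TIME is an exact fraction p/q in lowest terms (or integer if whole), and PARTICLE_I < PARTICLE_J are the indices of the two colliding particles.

Pair (0,1): pos 2,10 vel 1,-1 -> gap=8, closing at 2/unit, collide at t=4
Earliest collision: t=4 between 0 and 1

Answer: 4 0 1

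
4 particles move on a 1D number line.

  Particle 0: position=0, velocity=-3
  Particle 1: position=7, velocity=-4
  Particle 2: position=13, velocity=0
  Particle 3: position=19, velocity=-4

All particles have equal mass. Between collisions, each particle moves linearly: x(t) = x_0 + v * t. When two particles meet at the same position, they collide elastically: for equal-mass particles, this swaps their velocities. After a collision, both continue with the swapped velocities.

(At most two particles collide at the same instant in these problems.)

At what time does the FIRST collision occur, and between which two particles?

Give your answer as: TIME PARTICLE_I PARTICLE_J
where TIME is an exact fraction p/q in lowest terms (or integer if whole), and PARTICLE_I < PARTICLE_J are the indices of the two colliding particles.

Answer: 3/2 2 3

Derivation:
Pair (0,1): pos 0,7 vel -3,-4 -> gap=7, closing at 1/unit, collide at t=7
Pair (1,2): pos 7,13 vel -4,0 -> not approaching (rel speed -4 <= 0)
Pair (2,3): pos 13,19 vel 0,-4 -> gap=6, closing at 4/unit, collide at t=3/2
Earliest collision: t=3/2 between 2 and 3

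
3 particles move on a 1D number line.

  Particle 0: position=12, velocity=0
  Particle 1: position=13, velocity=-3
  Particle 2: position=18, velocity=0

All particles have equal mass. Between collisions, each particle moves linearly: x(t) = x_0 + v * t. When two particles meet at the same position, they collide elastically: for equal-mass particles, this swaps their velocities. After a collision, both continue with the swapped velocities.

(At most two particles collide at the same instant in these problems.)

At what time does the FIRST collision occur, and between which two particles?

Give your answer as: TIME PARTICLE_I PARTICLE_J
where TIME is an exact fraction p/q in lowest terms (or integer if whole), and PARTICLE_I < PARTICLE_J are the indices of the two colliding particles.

Answer: 1/3 0 1

Derivation:
Pair (0,1): pos 12,13 vel 0,-3 -> gap=1, closing at 3/unit, collide at t=1/3
Pair (1,2): pos 13,18 vel -3,0 -> not approaching (rel speed -3 <= 0)
Earliest collision: t=1/3 between 0 and 1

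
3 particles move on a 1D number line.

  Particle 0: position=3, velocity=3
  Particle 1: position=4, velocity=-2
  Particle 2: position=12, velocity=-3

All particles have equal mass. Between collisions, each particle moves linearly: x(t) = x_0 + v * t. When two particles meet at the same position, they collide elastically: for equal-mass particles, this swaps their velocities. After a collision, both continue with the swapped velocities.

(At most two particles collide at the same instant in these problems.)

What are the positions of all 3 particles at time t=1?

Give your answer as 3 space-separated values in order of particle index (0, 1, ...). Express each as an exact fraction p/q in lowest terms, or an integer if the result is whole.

Collision at t=1/5: particles 0 and 1 swap velocities; positions: p0=18/5 p1=18/5 p2=57/5; velocities now: v0=-2 v1=3 v2=-3
Advance to t=1 (no further collisions before then); velocities: v0=-2 v1=3 v2=-3; positions = 2 6 9

Answer: 2 6 9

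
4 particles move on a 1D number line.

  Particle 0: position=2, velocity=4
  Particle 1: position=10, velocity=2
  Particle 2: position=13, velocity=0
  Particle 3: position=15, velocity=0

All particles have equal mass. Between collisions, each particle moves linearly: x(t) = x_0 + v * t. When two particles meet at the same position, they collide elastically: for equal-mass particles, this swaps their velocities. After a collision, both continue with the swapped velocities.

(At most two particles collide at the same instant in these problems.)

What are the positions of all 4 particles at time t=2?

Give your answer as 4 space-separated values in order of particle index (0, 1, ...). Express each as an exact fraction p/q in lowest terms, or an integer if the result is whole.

Answer: 10 13 14 15

Derivation:
Collision at t=3/2: particles 1 and 2 swap velocities; positions: p0=8 p1=13 p2=13 p3=15; velocities now: v0=4 v1=0 v2=2 v3=0
Advance to t=2 (no further collisions before then); velocities: v0=4 v1=0 v2=2 v3=0; positions = 10 13 14 15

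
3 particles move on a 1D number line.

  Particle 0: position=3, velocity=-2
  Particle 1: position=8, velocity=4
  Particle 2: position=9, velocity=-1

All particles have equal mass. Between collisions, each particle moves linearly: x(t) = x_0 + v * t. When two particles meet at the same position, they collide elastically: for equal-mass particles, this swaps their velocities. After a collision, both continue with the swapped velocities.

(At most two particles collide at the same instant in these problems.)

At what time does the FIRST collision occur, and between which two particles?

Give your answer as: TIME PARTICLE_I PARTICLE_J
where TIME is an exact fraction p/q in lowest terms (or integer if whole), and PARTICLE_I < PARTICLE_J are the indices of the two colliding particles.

Answer: 1/5 1 2

Derivation:
Pair (0,1): pos 3,8 vel -2,4 -> not approaching (rel speed -6 <= 0)
Pair (1,2): pos 8,9 vel 4,-1 -> gap=1, closing at 5/unit, collide at t=1/5
Earliest collision: t=1/5 between 1 and 2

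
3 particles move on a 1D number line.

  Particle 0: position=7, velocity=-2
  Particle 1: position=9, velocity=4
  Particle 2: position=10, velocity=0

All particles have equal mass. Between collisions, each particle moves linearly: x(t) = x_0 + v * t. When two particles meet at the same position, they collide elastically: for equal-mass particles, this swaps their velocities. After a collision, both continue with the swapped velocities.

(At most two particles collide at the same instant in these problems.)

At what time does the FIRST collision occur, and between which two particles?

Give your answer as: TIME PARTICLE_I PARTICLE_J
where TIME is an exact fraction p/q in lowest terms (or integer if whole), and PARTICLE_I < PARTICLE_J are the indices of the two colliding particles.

Pair (0,1): pos 7,9 vel -2,4 -> not approaching (rel speed -6 <= 0)
Pair (1,2): pos 9,10 vel 4,0 -> gap=1, closing at 4/unit, collide at t=1/4
Earliest collision: t=1/4 between 1 and 2

Answer: 1/4 1 2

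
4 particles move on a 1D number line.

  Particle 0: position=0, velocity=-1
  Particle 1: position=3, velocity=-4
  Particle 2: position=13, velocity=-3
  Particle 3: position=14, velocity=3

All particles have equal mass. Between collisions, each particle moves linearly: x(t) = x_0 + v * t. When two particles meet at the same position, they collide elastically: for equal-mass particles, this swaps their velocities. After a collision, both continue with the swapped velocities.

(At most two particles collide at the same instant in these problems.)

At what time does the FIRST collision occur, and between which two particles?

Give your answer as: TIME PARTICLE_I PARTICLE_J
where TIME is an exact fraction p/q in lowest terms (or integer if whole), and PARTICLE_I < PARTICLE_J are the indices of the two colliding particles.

Answer: 1 0 1

Derivation:
Pair (0,1): pos 0,3 vel -1,-4 -> gap=3, closing at 3/unit, collide at t=1
Pair (1,2): pos 3,13 vel -4,-3 -> not approaching (rel speed -1 <= 0)
Pair (2,3): pos 13,14 vel -3,3 -> not approaching (rel speed -6 <= 0)
Earliest collision: t=1 between 0 and 1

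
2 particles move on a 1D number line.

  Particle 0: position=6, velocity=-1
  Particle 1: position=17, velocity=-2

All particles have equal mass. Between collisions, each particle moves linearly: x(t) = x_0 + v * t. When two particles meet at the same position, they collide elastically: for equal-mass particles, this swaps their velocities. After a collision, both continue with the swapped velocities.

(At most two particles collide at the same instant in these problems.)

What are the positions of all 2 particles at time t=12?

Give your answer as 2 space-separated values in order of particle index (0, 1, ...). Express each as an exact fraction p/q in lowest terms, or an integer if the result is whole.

Answer: -7 -6

Derivation:
Collision at t=11: particles 0 and 1 swap velocities; positions: p0=-5 p1=-5; velocities now: v0=-2 v1=-1
Advance to t=12 (no further collisions before then); velocities: v0=-2 v1=-1; positions = -7 -6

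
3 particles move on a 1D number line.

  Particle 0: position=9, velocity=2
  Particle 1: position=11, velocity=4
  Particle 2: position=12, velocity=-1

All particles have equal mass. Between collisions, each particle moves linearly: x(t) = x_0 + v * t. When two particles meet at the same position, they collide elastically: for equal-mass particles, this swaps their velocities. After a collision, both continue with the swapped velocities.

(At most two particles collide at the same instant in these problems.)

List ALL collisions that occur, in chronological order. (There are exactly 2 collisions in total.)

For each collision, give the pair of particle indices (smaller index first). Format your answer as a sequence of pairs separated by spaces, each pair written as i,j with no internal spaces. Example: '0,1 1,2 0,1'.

Collision at t=1/5: particles 1 and 2 swap velocities; positions: p0=47/5 p1=59/5 p2=59/5; velocities now: v0=2 v1=-1 v2=4
Collision at t=1: particles 0 and 1 swap velocities; positions: p0=11 p1=11 p2=15; velocities now: v0=-1 v1=2 v2=4

Answer: 1,2 0,1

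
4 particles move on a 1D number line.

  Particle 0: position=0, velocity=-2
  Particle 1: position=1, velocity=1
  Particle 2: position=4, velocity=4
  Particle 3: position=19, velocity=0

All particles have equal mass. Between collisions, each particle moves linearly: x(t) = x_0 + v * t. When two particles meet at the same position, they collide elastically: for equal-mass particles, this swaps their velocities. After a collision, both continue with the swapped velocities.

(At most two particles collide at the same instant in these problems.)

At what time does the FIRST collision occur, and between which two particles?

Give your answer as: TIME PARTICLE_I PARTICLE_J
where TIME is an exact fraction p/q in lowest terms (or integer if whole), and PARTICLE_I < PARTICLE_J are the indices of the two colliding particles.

Answer: 15/4 2 3

Derivation:
Pair (0,1): pos 0,1 vel -2,1 -> not approaching (rel speed -3 <= 0)
Pair (1,2): pos 1,4 vel 1,4 -> not approaching (rel speed -3 <= 0)
Pair (2,3): pos 4,19 vel 4,0 -> gap=15, closing at 4/unit, collide at t=15/4
Earliest collision: t=15/4 between 2 and 3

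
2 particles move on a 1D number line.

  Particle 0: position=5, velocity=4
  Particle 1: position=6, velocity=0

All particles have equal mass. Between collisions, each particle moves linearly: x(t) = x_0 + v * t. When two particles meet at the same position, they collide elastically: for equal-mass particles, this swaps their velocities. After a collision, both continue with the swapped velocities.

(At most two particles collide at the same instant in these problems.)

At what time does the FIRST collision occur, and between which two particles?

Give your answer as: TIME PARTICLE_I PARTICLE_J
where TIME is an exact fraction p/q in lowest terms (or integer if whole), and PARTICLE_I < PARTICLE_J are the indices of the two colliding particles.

Pair (0,1): pos 5,6 vel 4,0 -> gap=1, closing at 4/unit, collide at t=1/4
Earliest collision: t=1/4 between 0 and 1

Answer: 1/4 0 1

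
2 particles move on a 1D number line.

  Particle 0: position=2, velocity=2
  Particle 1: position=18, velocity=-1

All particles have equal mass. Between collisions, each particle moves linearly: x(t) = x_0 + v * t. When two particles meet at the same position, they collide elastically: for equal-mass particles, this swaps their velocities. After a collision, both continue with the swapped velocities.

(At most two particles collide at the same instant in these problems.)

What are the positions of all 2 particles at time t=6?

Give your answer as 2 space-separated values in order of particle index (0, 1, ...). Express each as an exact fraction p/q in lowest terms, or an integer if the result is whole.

Collision at t=16/3: particles 0 and 1 swap velocities; positions: p0=38/3 p1=38/3; velocities now: v0=-1 v1=2
Advance to t=6 (no further collisions before then); velocities: v0=-1 v1=2; positions = 12 14

Answer: 12 14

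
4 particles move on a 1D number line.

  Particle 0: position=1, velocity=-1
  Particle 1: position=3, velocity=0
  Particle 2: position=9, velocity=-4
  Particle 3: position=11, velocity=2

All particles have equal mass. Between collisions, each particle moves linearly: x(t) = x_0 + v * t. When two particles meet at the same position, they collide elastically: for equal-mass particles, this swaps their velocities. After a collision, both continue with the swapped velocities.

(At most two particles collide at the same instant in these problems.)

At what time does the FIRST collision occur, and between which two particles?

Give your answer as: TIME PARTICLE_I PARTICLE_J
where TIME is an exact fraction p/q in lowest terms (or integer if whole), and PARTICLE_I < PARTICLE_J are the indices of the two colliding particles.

Pair (0,1): pos 1,3 vel -1,0 -> not approaching (rel speed -1 <= 0)
Pair (1,2): pos 3,9 vel 0,-4 -> gap=6, closing at 4/unit, collide at t=3/2
Pair (2,3): pos 9,11 vel -4,2 -> not approaching (rel speed -6 <= 0)
Earliest collision: t=3/2 between 1 and 2

Answer: 3/2 1 2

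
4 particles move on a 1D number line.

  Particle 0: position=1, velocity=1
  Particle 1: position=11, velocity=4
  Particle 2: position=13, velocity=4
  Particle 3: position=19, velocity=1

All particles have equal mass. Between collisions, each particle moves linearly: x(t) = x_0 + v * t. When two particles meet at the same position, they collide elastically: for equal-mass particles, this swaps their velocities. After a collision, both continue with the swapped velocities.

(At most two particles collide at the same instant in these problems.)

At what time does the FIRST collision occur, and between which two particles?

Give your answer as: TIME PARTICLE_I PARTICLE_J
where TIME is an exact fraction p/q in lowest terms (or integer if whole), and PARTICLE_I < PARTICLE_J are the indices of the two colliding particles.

Pair (0,1): pos 1,11 vel 1,4 -> not approaching (rel speed -3 <= 0)
Pair (1,2): pos 11,13 vel 4,4 -> not approaching (rel speed 0 <= 0)
Pair (2,3): pos 13,19 vel 4,1 -> gap=6, closing at 3/unit, collide at t=2
Earliest collision: t=2 between 2 and 3

Answer: 2 2 3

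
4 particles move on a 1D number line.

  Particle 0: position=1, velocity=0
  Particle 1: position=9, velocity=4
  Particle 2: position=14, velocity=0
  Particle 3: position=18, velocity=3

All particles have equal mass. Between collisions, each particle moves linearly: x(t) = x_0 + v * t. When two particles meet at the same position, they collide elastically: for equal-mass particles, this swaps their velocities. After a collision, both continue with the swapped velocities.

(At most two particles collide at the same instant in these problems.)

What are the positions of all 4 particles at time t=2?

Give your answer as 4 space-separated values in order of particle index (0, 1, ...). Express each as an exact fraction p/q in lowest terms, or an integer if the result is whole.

Collision at t=5/4: particles 1 and 2 swap velocities; positions: p0=1 p1=14 p2=14 p3=87/4; velocities now: v0=0 v1=0 v2=4 v3=3
Advance to t=2 (no further collisions before then); velocities: v0=0 v1=0 v2=4 v3=3; positions = 1 14 17 24

Answer: 1 14 17 24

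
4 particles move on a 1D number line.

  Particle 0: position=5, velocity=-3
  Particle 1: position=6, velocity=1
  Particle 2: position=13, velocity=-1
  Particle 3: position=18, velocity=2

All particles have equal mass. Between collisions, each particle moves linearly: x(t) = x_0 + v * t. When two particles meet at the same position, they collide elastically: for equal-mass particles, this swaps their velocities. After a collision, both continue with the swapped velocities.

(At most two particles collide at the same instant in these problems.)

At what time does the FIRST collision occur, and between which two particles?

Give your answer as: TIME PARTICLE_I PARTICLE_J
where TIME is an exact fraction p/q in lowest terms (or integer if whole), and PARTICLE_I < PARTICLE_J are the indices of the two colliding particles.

Answer: 7/2 1 2

Derivation:
Pair (0,1): pos 5,6 vel -3,1 -> not approaching (rel speed -4 <= 0)
Pair (1,2): pos 6,13 vel 1,-1 -> gap=7, closing at 2/unit, collide at t=7/2
Pair (2,3): pos 13,18 vel -1,2 -> not approaching (rel speed -3 <= 0)
Earliest collision: t=7/2 between 1 and 2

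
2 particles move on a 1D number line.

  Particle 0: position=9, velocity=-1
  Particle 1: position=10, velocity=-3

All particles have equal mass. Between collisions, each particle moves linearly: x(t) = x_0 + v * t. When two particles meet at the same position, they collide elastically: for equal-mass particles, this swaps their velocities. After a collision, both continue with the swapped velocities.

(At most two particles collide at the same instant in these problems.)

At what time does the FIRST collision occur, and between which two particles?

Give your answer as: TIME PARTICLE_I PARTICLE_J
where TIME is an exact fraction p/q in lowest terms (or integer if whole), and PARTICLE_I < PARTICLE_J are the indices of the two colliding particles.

Pair (0,1): pos 9,10 vel -1,-3 -> gap=1, closing at 2/unit, collide at t=1/2
Earliest collision: t=1/2 between 0 and 1

Answer: 1/2 0 1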